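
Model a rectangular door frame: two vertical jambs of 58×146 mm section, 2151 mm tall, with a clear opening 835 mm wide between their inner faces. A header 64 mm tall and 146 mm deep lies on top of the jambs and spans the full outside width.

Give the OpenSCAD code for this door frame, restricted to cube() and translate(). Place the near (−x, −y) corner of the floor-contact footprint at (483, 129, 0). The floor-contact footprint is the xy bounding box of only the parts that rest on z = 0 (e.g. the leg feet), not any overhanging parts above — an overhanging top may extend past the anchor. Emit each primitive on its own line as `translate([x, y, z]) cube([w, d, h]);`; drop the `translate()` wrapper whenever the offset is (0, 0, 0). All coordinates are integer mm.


translate([483, 129, 0]) cube([58, 146, 2151]);
translate([1376, 129, 0]) cube([58, 146, 2151]);
translate([483, 129, 2151]) cube([951, 146, 64]);


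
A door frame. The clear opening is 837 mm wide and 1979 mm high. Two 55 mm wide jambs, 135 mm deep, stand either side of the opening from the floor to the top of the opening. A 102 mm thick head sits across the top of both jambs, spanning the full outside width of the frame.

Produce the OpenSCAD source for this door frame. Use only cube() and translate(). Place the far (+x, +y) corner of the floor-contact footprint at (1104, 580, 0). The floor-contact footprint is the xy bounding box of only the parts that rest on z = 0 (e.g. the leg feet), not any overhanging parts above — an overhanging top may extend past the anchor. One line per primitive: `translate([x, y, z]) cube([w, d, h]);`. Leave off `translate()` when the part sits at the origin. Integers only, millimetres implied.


translate([157, 445, 0]) cube([55, 135, 1979]);
translate([1049, 445, 0]) cube([55, 135, 1979]);
translate([157, 445, 1979]) cube([947, 135, 102]);


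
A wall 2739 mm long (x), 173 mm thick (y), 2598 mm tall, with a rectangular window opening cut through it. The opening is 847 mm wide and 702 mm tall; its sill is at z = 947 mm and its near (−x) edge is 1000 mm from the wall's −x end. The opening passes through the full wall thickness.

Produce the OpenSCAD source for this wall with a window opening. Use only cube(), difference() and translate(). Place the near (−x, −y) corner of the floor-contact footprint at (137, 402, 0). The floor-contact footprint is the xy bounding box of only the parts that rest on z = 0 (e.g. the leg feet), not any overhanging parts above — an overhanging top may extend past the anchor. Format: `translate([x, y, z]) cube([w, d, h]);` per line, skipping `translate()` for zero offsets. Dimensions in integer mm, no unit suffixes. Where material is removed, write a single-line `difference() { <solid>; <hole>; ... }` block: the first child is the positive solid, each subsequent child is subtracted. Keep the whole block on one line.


difference() { translate([137, 402, 0]) cube([2739, 173, 2598]); translate([1137, 402, 947]) cube([847, 173, 702]); }


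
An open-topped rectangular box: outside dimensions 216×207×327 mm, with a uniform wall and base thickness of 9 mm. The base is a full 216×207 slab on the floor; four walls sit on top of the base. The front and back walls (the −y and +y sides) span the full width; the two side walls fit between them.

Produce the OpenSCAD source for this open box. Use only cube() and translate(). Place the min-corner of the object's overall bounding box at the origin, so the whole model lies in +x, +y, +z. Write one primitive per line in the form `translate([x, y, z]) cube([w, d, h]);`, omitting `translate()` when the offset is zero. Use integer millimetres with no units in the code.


cube([216, 207, 9]);
translate([0, 0, 9]) cube([216, 9, 318]);
translate([0, 198, 9]) cube([216, 9, 318]);
translate([0, 9, 9]) cube([9, 189, 318]);
translate([207, 9, 9]) cube([9, 189, 318]);


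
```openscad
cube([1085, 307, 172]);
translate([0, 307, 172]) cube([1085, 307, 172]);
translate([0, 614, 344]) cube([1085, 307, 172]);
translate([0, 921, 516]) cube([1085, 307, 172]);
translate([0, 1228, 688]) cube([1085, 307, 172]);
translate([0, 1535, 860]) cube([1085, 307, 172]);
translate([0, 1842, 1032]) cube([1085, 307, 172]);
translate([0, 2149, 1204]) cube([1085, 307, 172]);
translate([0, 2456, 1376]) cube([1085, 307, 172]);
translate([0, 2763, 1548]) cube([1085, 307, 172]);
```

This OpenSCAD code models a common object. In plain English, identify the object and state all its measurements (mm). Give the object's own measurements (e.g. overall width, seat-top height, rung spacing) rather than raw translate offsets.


A straight staircase of 10 solid steps. Each step is 1085 mm wide (x), 307 mm deep (y, the going) and 172 mm tall (the rise). The first step rests on the floor; each subsequent step sits one going further in +y and one rise higher in +z, directly behind and above the previous step with no overlap.


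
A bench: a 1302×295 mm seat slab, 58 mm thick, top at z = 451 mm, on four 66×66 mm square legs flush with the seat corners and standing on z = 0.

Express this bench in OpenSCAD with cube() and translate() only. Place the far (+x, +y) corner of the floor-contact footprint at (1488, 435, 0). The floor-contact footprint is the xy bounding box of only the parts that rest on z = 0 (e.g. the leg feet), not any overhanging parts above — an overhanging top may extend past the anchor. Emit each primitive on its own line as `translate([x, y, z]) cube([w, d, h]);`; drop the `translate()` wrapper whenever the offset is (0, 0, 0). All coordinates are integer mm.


translate([186, 140, 393]) cube([1302, 295, 58]);
translate([186, 140, 0]) cube([66, 66, 393]);
translate([186, 369, 0]) cube([66, 66, 393]);
translate([1422, 140, 0]) cube([66, 66, 393]);
translate([1422, 369, 0]) cube([66, 66, 393]);


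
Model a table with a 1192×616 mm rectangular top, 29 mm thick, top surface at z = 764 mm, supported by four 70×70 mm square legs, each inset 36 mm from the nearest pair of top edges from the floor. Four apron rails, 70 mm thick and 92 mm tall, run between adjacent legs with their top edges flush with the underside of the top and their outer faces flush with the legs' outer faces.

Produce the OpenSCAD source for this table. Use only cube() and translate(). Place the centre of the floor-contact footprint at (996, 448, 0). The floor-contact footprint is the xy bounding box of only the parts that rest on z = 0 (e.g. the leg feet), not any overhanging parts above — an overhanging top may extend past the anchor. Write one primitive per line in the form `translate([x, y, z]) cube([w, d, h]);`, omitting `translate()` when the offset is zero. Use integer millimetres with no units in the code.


translate([400, 140, 735]) cube([1192, 616, 29]);
translate([436, 176, 0]) cube([70, 70, 735]);
translate([1486, 176, 0]) cube([70, 70, 735]);
translate([436, 650, 0]) cube([70, 70, 735]);
translate([1486, 650, 0]) cube([70, 70, 735]);
translate([506, 176, 643]) cube([980, 70, 92]);
translate([506, 650, 643]) cube([980, 70, 92]);
translate([436, 246, 643]) cube([70, 404, 92]);
translate([1486, 246, 643]) cube([70, 404, 92]);


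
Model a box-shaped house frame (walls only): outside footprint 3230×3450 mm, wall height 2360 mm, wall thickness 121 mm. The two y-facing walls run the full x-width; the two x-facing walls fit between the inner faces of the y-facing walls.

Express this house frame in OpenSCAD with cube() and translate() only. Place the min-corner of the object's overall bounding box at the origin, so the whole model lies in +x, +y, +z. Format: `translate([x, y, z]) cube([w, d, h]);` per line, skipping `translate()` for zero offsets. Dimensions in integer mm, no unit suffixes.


cube([3230, 121, 2360]);
translate([0, 3329, 0]) cube([3230, 121, 2360]);
translate([0, 121, 0]) cube([121, 3208, 2360]);
translate([3109, 121, 0]) cube([121, 3208, 2360]);


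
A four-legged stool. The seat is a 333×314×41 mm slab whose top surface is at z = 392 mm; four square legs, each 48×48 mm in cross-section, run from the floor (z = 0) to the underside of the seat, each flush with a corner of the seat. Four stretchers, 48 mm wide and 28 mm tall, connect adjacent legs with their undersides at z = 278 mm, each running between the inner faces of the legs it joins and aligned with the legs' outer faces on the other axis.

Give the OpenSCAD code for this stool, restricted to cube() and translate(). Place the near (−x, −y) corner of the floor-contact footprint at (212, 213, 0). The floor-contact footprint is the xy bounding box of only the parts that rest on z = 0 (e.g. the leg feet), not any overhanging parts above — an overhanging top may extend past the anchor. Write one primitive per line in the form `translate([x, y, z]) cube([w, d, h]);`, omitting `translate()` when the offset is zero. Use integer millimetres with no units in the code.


// leg_h = 392 - 41 = 351
// stretcher span = 333 - 2*48 = 237
translate([212, 213, 351]) cube([333, 314, 41]);
translate([212, 213, 0]) cube([48, 48, 351]);
translate([497, 213, 0]) cube([48, 48, 351]);
translate([212, 479, 0]) cube([48, 48, 351]);
translate([497, 479, 0]) cube([48, 48, 351]);
translate([260, 213, 278]) cube([237, 48, 28]);
translate([260, 479, 278]) cube([237, 48, 28]);
translate([212, 261, 278]) cube([48, 218, 28]);
translate([497, 261, 278]) cube([48, 218, 28]);


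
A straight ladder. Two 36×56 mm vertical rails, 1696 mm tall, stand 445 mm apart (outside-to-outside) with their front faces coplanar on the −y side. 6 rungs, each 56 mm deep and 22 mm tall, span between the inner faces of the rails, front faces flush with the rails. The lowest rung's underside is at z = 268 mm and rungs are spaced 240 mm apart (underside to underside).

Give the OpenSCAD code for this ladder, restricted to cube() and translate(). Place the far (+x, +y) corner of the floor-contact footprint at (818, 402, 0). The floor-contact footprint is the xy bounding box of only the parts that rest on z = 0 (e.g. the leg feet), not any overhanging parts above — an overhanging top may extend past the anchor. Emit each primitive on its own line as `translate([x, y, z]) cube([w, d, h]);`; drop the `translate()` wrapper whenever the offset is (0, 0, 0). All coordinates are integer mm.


translate([373, 346, 0]) cube([36, 56, 1696]);
translate([782, 346, 0]) cube([36, 56, 1696]);
translate([409, 346, 268]) cube([373, 56, 22]);
translate([409, 346, 508]) cube([373, 56, 22]);
translate([409, 346, 748]) cube([373, 56, 22]);
translate([409, 346, 988]) cube([373, 56, 22]);
translate([409, 346, 1228]) cube([373, 56, 22]);
translate([409, 346, 1468]) cube([373, 56, 22]);


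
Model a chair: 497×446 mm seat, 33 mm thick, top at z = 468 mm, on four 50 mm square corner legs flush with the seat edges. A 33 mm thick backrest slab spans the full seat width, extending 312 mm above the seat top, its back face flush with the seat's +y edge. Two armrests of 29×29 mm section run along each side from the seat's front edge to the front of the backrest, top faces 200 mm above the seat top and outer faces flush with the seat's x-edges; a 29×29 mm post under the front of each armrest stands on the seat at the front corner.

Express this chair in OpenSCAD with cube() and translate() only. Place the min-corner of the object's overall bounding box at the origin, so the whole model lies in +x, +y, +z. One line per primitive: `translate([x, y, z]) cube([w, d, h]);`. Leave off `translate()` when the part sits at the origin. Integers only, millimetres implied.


translate([0, 0, 435]) cube([497, 446, 33]);
cube([50, 50, 435]);
translate([447, 0, 0]) cube([50, 50, 435]);
translate([0, 396, 0]) cube([50, 50, 435]);
translate([447, 396, 0]) cube([50, 50, 435]);
translate([0, 413, 468]) cube([497, 33, 312]);
translate([0, 0, 639]) cube([29, 413, 29]);
translate([468, 0, 639]) cube([29, 413, 29]);
translate([0, 0, 468]) cube([29, 29, 171]);
translate([468, 0, 468]) cube([29, 29, 171]);


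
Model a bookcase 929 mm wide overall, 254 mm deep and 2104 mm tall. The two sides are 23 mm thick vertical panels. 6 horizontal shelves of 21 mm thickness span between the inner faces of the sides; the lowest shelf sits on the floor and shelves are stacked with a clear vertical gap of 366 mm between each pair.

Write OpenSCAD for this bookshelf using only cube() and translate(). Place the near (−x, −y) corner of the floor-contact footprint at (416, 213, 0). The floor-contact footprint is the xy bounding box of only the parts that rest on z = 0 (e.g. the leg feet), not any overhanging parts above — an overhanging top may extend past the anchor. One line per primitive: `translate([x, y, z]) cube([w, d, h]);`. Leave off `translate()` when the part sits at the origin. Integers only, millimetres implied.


translate([416, 213, 0]) cube([23, 254, 2104]);
translate([1322, 213, 0]) cube([23, 254, 2104]);
translate([439, 213, 0]) cube([883, 254, 21]);
translate([439, 213, 387]) cube([883, 254, 21]);
translate([439, 213, 774]) cube([883, 254, 21]);
translate([439, 213, 1161]) cube([883, 254, 21]);
translate([439, 213, 1548]) cube([883, 254, 21]);
translate([439, 213, 1935]) cube([883, 254, 21]);


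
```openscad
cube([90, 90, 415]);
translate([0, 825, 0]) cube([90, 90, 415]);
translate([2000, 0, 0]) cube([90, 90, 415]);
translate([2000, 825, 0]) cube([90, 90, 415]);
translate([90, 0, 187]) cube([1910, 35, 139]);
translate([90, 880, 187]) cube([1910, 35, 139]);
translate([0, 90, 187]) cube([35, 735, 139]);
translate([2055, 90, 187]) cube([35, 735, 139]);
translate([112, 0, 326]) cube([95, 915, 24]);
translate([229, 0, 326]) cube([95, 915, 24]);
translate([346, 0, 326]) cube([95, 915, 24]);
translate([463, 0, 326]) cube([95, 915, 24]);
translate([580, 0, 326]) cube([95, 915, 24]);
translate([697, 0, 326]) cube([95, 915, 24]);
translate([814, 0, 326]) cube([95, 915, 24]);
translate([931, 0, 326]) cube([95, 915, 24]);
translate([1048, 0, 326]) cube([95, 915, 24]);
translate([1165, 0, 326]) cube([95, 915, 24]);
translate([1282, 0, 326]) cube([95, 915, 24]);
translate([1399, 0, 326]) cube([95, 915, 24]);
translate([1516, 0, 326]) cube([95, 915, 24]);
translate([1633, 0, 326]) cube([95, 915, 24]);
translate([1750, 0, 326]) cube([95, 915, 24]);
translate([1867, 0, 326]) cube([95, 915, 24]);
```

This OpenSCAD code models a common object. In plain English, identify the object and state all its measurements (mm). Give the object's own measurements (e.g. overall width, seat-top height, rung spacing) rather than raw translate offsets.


A bed frame 2090 mm long (x) by 915 mm wide (y). Four 90×90 mm corner posts, 415 mm tall, at the corners of the footprint. Four rails of 35 mm thickness and 139 mm height run between adjacent posts with their undersides at z = 187 mm, their outer faces flush with the outside of the frame (the two x-running rails run between the posts' inner faces; the two y-running rails run between the posts' inner faces). 16 slats, each 95 mm wide (x) and 24 mm thick, lie across the top of the two x-running rails, running the full 915 mm width of the frame in y; along x they sit between the end posts with a 22 mm gap after the −x posts and between neighbouring slats, leaving 38 mm before the +x posts.


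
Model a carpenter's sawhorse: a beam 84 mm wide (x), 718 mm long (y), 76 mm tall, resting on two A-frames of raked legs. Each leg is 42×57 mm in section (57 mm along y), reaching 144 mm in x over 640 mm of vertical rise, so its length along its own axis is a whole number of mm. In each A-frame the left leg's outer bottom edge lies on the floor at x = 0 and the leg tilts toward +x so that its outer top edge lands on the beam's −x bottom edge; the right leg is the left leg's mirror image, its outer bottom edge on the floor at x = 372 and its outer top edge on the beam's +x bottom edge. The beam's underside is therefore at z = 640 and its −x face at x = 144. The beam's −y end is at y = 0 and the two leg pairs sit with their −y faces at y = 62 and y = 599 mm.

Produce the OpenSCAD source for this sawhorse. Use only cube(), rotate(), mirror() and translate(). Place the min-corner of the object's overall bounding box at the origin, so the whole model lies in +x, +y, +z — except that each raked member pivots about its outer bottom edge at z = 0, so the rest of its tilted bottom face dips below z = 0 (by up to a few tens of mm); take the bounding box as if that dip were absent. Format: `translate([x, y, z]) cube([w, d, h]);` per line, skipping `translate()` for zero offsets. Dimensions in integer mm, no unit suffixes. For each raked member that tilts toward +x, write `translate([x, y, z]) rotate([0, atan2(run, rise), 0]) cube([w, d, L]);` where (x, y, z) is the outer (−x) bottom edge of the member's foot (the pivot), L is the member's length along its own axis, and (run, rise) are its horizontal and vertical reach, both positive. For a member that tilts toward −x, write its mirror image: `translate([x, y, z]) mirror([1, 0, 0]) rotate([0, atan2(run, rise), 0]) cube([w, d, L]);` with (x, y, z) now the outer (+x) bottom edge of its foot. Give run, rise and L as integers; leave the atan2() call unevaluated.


translate([144, 0, 640]) cube([84, 718, 76]);
translate([0, 62, 0]) rotate([0, atan2(144, 640), 0]) cube([42, 57, 656]);
translate([372, 62, 0]) mirror([1, 0, 0]) rotate([0, atan2(144, 640), 0]) cube([42, 57, 656]);
translate([0, 599, 0]) rotate([0, atan2(144, 640), 0]) cube([42, 57, 656]);
translate([372, 599, 0]) mirror([1, 0, 0]) rotate([0, atan2(144, 640), 0]) cube([42, 57, 656]);


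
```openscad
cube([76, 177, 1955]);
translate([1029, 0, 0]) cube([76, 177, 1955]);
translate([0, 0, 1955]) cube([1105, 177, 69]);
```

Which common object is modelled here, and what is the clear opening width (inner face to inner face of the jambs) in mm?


A door frame. The clear opening width is 953 mm.

Two 1955 mm tall posts with a header on top — a door frame. The left jamb is 76 mm wide at x = 0; the right jamb starts at x = 1029. The clear opening is 1029 − 76 = 953 mm.


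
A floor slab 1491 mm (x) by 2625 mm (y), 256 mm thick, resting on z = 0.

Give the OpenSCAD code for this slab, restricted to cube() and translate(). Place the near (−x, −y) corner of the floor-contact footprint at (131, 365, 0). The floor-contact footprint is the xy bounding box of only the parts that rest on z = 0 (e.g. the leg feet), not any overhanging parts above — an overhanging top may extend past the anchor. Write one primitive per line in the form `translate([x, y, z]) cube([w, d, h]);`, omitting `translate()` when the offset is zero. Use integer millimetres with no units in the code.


translate([131, 365, 0]) cube([1491, 2625, 256]);


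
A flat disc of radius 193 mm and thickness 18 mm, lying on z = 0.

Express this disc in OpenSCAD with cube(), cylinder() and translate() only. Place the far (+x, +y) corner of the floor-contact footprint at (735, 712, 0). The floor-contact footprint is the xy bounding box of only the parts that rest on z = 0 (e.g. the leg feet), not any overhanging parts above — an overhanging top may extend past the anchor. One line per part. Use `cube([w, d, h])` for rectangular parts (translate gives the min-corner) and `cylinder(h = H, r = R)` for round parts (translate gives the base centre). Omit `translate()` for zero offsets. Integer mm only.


translate([542, 519, 0]) cylinder(h = 18, r = 193);


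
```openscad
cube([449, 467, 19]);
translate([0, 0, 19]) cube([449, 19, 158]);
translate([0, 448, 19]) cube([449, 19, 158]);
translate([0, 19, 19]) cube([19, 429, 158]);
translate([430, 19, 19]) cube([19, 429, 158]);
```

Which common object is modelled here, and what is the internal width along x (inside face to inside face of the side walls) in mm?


An open box. The internal width is 411 mm.

A 449×467 base slab with four walls standing on it — an open box. The base is 449 mm wide and the walls are 19 mm thick, so the internal width is 449 − 2 × 19 = 411 mm.


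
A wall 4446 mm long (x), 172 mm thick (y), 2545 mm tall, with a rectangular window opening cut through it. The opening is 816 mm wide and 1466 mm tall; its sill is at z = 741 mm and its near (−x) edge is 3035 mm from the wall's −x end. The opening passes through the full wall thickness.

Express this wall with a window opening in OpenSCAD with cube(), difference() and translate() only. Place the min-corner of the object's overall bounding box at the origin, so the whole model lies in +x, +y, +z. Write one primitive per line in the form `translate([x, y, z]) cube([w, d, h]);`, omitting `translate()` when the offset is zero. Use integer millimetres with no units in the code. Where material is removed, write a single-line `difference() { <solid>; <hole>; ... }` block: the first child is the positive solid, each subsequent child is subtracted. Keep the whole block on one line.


difference() { cube([4446, 172, 2545]); translate([3035, 0, 741]) cube([816, 172, 1466]); }


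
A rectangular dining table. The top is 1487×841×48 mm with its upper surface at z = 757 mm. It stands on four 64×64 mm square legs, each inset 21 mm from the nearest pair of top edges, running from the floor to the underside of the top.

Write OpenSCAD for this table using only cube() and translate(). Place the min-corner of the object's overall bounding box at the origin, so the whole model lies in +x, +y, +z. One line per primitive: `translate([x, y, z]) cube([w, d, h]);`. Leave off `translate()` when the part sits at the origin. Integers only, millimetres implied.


translate([0, 0, 709]) cube([1487, 841, 48]);
translate([21, 21, 0]) cube([64, 64, 709]);
translate([1402, 21, 0]) cube([64, 64, 709]);
translate([21, 756, 0]) cube([64, 64, 709]);
translate([1402, 756, 0]) cube([64, 64, 709]);


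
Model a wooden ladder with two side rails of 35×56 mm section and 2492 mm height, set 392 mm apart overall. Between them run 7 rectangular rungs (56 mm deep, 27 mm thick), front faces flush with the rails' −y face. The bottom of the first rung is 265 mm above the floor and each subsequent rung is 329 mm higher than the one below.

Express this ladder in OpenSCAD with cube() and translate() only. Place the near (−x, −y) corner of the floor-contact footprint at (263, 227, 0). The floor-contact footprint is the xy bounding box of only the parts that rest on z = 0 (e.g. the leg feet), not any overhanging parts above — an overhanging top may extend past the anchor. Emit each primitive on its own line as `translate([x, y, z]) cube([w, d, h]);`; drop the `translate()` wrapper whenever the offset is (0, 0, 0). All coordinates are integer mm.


// rung span = 392 - 2*35 = 322
// rung[k] z = 265 + k*329
translate([263, 227, 0]) cube([35, 56, 2492]);
translate([620, 227, 0]) cube([35, 56, 2492]);
translate([298, 227, 265]) cube([322, 56, 27]);
translate([298, 227, 594]) cube([322, 56, 27]);
translate([298, 227, 923]) cube([322, 56, 27]);
translate([298, 227, 1252]) cube([322, 56, 27]);
translate([298, 227, 1581]) cube([322, 56, 27]);
translate([298, 227, 1910]) cube([322, 56, 27]);
translate([298, 227, 2239]) cube([322, 56, 27]);


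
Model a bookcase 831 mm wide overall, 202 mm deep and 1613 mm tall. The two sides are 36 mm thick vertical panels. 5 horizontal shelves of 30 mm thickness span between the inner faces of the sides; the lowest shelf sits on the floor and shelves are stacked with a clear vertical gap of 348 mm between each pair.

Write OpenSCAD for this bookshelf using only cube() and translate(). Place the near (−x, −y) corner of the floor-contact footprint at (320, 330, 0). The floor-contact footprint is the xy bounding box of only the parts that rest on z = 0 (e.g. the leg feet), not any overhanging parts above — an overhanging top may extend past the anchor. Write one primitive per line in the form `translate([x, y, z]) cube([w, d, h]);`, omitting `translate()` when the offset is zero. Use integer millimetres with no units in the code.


translate([320, 330, 0]) cube([36, 202, 1613]);
translate([1115, 330, 0]) cube([36, 202, 1613]);
translate([356, 330, 0]) cube([759, 202, 30]);
translate([356, 330, 378]) cube([759, 202, 30]);
translate([356, 330, 756]) cube([759, 202, 30]);
translate([356, 330, 1134]) cube([759, 202, 30]);
translate([356, 330, 1512]) cube([759, 202, 30]);


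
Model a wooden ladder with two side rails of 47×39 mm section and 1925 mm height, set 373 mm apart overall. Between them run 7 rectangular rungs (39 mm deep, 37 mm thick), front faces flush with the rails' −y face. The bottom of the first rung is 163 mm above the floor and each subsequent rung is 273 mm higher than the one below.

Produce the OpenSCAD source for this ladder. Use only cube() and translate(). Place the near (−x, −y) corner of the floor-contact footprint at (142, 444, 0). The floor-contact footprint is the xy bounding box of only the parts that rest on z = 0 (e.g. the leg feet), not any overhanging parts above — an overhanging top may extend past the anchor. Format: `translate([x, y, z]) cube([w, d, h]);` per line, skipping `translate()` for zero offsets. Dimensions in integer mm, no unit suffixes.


translate([142, 444, 0]) cube([47, 39, 1925]);
translate([468, 444, 0]) cube([47, 39, 1925]);
translate([189, 444, 163]) cube([279, 39, 37]);
translate([189, 444, 436]) cube([279, 39, 37]);
translate([189, 444, 709]) cube([279, 39, 37]);
translate([189, 444, 982]) cube([279, 39, 37]);
translate([189, 444, 1255]) cube([279, 39, 37]);
translate([189, 444, 1528]) cube([279, 39, 37]);
translate([189, 444, 1801]) cube([279, 39, 37]);


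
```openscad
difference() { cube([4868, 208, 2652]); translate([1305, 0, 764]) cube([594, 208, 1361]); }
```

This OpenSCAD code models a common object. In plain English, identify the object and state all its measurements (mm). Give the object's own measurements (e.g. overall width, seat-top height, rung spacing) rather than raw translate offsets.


A wall 4868 mm long (x), 208 mm thick (y), 2652 mm tall, with a rectangular window opening cut through it. The opening is 594 mm wide and 1361 mm tall; its sill is at z = 764 mm and its near (−x) edge is 1305 mm from the wall's −x end. The opening passes through the full wall thickness.


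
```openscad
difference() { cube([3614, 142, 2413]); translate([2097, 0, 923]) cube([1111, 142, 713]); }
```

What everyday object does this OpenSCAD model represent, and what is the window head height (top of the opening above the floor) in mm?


A wall with a window opening. The window head height is 1636 mm.

A wall with a rectangular opening subtracted — a window. Sill at z = 923, opening 713 mm tall, so the head is at 923 + 713 = 1636 mm.


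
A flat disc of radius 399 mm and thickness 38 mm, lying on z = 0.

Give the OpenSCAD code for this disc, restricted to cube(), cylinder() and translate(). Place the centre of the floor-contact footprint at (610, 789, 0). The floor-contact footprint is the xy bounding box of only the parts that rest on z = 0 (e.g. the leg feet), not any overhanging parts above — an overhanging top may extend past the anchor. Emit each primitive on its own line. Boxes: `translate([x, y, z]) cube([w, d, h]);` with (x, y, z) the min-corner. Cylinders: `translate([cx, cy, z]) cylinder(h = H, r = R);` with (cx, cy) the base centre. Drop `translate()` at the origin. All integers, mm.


translate([610, 789, 0]) cylinder(h = 38, r = 399);


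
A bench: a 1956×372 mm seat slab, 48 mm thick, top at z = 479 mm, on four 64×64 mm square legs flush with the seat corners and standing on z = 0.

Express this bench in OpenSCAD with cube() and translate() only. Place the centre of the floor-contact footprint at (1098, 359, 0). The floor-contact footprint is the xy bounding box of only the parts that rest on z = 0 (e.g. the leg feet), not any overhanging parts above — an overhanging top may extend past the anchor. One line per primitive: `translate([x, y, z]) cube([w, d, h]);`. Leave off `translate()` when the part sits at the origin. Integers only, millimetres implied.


translate([120, 173, 431]) cube([1956, 372, 48]);
translate([120, 173, 0]) cube([64, 64, 431]);
translate([120, 481, 0]) cube([64, 64, 431]);
translate([2012, 173, 0]) cube([64, 64, 431]);
translate([2012, 481, 0]) cube([64, 64, 431]);


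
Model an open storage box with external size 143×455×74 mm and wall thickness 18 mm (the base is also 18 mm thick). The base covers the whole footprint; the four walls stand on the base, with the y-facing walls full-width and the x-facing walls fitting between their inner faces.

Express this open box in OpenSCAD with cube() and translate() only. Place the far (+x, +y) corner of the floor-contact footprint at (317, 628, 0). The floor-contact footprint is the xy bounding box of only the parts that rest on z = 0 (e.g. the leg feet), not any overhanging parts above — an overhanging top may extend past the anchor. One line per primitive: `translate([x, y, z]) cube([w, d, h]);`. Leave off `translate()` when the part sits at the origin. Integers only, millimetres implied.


translate([174, 173, 0]) cube([143, 455, 18]);
translate([174, 173, 18]) cube([143, 18, 56]);
translate([174, 610, 18]) cube([143, 18, 56]);
translate([174, 191, 18]) cube([18, 419, 56]);
translate([299, 191, 18]) cube([18, 419, 56]);


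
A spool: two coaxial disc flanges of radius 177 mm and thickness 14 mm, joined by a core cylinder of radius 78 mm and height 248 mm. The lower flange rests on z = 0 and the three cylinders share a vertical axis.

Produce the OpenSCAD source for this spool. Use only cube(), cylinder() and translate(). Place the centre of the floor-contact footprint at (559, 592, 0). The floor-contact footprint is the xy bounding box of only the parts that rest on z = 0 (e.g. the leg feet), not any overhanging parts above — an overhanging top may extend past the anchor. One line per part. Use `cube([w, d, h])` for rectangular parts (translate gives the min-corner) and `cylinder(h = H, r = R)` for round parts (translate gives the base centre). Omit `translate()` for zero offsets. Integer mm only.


translate([559, 592, 0]) cylinder(h = 14, r = 177);
translate([559, 592, 14]) cylinder(h = 248, r = 78);
translate([559, 592, 262]) cylinder(h = 14, r = 177);


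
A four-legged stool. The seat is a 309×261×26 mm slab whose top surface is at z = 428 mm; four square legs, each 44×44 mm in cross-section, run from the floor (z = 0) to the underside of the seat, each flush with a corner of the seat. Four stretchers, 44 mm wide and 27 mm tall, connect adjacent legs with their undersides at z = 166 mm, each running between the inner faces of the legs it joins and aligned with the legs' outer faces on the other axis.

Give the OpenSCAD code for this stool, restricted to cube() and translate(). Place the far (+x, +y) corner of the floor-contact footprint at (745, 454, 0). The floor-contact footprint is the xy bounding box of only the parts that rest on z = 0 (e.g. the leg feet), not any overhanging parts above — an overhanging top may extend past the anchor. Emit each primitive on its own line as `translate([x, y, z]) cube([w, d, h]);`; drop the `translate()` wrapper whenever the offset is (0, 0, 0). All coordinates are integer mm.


// leg_h = 428 - 26 = 402
// stretcher span = 309 - 2*44 = 221
translate([436, 193, 402]) cube([309, 261, 26]);
translate([436, 193, 0]) cube([44, 44, 402]);
translate([701, 193, 0]) cube([44, 44, 402]);
translate([436, 410, 0]) cube([44, 44, 402]);
translate([701, 410, 0]) cube([44, 44, 402]);
translate([480, 193, 166]) cube([221, 44, 27]);
translate([480, 410, 166]) cube([221, 44, 27]);
translate([436, 237, 166]) cube([44, 173, 27]);
translate([701, 237, 166]) cube([44, 173, 27]);


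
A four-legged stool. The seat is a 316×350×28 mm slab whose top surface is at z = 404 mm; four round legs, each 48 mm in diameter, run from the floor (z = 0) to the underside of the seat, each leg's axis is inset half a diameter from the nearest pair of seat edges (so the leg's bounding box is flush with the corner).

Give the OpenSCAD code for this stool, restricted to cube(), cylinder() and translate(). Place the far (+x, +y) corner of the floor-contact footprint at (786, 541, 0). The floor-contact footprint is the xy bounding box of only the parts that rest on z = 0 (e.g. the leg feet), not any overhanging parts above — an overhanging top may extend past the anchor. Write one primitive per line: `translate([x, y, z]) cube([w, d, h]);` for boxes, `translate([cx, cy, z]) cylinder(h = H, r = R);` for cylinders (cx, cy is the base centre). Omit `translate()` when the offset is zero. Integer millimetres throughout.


translate([470, 191, 376]) cube([316, 350, 28]);
translate([494, 215, 0]) cylinder(h = 376, r = 24);
translate([762, 215, 0]) cylinder(h = 376, r = 24);
translate([494, 517, 0]) cylinder(h = 376, r = 24);
translate([762, 517, 0]) cylinder(h = 376, r = 24);


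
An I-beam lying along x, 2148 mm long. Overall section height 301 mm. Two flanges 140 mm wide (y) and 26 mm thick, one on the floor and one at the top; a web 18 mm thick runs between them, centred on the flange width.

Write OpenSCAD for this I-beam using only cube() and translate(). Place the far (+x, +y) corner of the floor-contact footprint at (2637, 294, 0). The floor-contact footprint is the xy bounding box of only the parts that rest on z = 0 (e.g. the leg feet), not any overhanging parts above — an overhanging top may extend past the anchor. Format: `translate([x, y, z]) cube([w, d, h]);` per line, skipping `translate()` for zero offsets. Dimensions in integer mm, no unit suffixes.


translate([489, 154, 0]) cube([2148, 140, 26]);
translate([489, 215, 26]) cube([2148, 18, 249]);
translate([489, 154, 275]) cube([2148, 140, 26]);


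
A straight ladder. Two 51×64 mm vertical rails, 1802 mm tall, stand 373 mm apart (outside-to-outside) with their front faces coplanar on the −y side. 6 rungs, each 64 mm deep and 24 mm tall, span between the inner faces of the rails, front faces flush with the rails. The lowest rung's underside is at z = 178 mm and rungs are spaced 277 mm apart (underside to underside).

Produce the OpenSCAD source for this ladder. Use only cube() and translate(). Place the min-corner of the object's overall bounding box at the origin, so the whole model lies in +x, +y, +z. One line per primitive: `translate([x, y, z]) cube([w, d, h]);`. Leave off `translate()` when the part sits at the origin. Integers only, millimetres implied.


cube([51, 64, 1802]);
translate([322, 0, 0]) cube([51, 64, 1802]);
translate([51, 0, 178]) cube([271, 64, 24]);
translate([51, 0, 455]) cube([271, 64, 24]);
translate([51, 0, 732]) cube([271, 64, 24]);
translate([51, 0, 1009]) cube([271, 64, 24]);
translate([51, 0, 1286]) cube([271, 64, 24]);
translate([51, 0, 1563]) cube([271, 64, 24]);


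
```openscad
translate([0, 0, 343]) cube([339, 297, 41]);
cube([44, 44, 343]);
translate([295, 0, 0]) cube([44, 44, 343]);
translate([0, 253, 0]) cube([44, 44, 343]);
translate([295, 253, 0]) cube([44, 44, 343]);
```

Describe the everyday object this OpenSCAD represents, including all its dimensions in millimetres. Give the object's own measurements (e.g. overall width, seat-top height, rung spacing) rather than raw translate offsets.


A four-legged stool. The seat is a 339×297×41 mm slab whose top surface is at z = 384 mm; four square legs, each 44×44 mm in cross-section, run from the floor (z = 0) to the underside of the seat, each flush with a corner of the seat.


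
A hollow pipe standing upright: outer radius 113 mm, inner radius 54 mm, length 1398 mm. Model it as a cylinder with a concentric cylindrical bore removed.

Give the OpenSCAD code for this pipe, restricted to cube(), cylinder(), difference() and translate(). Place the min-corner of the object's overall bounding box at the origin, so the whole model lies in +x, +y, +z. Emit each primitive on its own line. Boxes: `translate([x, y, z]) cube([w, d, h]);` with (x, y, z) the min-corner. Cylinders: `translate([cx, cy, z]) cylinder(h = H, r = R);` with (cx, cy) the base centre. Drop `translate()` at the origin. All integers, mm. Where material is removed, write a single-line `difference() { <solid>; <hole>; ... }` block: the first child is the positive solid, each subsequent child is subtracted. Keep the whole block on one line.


difference() { translate([113, 113, 0]) cylinder(h = 1398, r = 113); translate([113, 113, 0]) cylinder(h = 1398, r = 54); }


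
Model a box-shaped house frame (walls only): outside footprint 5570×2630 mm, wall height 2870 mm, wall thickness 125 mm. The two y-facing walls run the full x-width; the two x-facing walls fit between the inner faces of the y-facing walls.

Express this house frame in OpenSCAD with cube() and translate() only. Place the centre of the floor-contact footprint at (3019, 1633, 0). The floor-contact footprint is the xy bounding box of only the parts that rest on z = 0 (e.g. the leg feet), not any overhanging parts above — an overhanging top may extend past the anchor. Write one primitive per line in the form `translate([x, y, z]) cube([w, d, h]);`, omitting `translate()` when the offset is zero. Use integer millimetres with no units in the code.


translate([234, 318, 0]) cube([5570, 125, 2870]);
translate([234, 2823, 0]) cube([5570, 125, 2870]);
translate([234, 443, 0]) cube([125, 2380, 2870]);
translate([5679, 443, 0]) cube([125, 2380, 2870]);


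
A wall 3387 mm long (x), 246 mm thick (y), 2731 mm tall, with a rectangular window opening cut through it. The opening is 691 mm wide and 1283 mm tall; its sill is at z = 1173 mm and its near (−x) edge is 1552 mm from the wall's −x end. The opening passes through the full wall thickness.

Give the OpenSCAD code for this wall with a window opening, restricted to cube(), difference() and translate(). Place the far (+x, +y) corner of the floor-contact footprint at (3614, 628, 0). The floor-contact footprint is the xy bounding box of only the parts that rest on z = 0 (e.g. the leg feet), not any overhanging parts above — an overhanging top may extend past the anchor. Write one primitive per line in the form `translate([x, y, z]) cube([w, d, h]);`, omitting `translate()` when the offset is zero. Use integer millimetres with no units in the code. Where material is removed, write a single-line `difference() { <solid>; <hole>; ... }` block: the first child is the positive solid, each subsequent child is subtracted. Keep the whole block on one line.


difference() { translate([227, 382, 0]) cube([3387, 246, 2731]); translate([1779, 382, 1173]) cube([691, 246, 1283]); }


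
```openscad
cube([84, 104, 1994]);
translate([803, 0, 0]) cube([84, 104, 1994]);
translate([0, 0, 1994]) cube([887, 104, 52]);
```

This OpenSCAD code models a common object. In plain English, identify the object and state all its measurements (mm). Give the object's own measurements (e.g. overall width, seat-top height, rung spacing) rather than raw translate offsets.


A door frame. The clear opening is 719 mm wide and 1994 mm high. Two 84 mm wide jambs, 104 mm deep, stand either side of the opening from the floor to the top of the opening. A 52 mm thick head sits across the top of both jambs, spanning the full outside width of the frame.


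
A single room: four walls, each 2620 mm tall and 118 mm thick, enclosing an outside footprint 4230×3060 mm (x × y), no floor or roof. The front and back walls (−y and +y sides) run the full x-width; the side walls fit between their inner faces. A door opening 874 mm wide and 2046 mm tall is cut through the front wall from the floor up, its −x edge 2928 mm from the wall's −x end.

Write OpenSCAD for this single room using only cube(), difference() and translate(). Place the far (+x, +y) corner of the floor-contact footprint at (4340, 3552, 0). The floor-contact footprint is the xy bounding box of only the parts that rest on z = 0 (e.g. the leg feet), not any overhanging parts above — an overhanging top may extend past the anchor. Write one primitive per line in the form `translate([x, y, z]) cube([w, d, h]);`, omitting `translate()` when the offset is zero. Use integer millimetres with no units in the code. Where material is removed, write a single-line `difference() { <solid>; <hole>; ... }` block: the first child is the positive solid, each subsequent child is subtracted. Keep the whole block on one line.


difference() { translate([110, 492, 0]) cube([4230, 118, 2620]); translate([3038, 492, 0]) cube([874, 118, 2046]); }
translate([110, 3434, 0]) cube([4230, 118, 2620]);
translate([110, 610, 0]) cube([118, 2824, 2620]);
translate([4222, 610, 0]) cube([118, 2824, 2620]);
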